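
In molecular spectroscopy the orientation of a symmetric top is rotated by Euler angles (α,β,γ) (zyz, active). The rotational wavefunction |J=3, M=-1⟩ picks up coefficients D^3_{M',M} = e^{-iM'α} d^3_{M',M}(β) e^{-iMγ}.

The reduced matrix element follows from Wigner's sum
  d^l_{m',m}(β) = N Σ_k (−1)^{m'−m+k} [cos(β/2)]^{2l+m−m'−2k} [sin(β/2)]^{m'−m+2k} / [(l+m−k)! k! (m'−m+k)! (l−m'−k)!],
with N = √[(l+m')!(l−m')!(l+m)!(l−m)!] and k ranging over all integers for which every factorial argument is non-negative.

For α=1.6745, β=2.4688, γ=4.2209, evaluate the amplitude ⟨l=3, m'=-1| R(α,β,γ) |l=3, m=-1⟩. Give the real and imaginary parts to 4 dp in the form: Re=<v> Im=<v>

Re=0.4034 Im=-0.1648

Split into d^3_{-1,-1}(β=2.4688) × two z-phases.
With c≡cos(β/2)=0.330088 and s≡sin(β/2)=0.943950, N=[2·24·2·24]^{1/2}=48.000000
k∈{0,1,2} keeps every argument non-negative
  k=0: (−1)^0·48.0000/(48)·0.3301^6·0.9440^0 = +0.001294
  k=1: (−1)^1·48.0000/(6)·0.3301^4·0.9440^2 = -0.084626
  k=2: (−1)^2·48.0000/(8)·0.3301^2·0.9440^4 = +0.519046
d^3_{-1,-1}(2.4688) = +0.001294 -0.084626 +0.519046 = +0.435714
Attach z-rotation phases: D = e^{-i(-1)(1.6745)}·(+0.435714)·e^{-i(-1)(4.2209)} = +0.403361-0.164760i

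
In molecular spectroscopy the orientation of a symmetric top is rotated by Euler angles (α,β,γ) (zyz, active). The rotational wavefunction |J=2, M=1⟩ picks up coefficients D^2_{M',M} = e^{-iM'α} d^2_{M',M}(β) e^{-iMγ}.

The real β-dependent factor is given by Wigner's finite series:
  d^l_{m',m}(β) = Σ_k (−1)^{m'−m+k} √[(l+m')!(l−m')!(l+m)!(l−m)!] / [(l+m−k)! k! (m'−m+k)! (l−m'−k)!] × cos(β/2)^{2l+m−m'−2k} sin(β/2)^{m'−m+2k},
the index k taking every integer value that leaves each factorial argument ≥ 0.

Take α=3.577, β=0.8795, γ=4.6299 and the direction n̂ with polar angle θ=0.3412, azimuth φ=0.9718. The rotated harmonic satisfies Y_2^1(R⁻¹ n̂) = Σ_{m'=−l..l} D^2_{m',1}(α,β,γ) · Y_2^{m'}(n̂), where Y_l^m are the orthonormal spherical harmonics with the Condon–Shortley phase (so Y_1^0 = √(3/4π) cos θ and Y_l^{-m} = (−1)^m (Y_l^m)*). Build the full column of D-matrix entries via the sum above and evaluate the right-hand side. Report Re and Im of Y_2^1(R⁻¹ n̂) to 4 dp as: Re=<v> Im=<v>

Need the full column D^2_{m',1} for m'=−2..2 at α=3.577, β=0.8795, γ=4.6299.
cos(β/2)=0.904858, sin(β/2)=0.425713
d^2_{-2,1}: single k=3 term ⇒ +0.139625;  D = -0.113841+0.080842i
d^2_{-1,1}: k∈[2..3] ⇒ +0.445160 -0.032845 = +0.412316;  D = +0.204118-0.358246i
d^2_{0,1}: k∈[1..2] ⇒ +0.772564 -0.171005 = +0.601559;  D = -0.049566+0.599514i
d^2_{1,1}: k∈[0..1] ⇒ +0.670381 -0.445160 = +0.225221;  D = -0.077845-0.211340i
d^2_{2,1}: single k=0 term ⇒ -0.630796;  D = -0.447344-0.444732i
Y_2^{m'}(θ=0.3412,φ=0.9718) and Σ D·Y over m':
  (-0.1138+0.0808i)·(-0.0158-0.0403i)  (+0.2041-0.3582i)·(+0.1373-0.2012i)  (-0.0496+0.5995i)·(+0.5248+0.0000i)  (-0.0778-0.2113i)·(-0.1373-0.2012i)  (-0.4473-0.4447i)·(-0.0158+0.0403i)
Y_2^1(R⁻¹ n̂) = -0.071874+0.261365i

Re=-0.0719 Im=0.2614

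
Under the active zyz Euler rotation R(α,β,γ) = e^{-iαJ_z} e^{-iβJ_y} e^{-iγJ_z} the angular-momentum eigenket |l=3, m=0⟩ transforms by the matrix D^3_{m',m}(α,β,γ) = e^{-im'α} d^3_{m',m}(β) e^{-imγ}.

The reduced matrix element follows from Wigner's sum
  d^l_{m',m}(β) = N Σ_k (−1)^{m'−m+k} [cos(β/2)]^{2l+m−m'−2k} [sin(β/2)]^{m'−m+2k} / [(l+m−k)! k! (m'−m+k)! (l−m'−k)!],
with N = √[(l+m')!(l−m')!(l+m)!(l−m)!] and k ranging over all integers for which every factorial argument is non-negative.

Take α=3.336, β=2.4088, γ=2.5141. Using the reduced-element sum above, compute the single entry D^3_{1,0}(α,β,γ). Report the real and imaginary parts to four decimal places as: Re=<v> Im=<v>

Split into d^3_{1,0}(β=2.4088) × two z-phases.
Half-angle: c=0.358253, s=0.933624. N=√(24·2·6·6)=41.569219
The bounds max(0,m−m')=0 and min(l+m,l−m')=2 give 3 terms
  k=0: (−1)^1·41.5692/(12)·0.3583^5·0.9336^1 = -0.019086
  k=1: (−1)^2·41.5692/(4)·0.3583^3·0.9336^3 = +0.388865
  k=2: (−1)^3·41.5692/(12)·0.3583^1·0.9336^5 = -0.880323
d^3_{1,0}(2.4088) = -0.019086 +0.388865 -0.880323 = -0.510543
Phases: e^{-i·(1)·3.336}=-0.981162+0.193185i, e^{-i·(0)·2.5141}=+1.000000+0.000000i ⇒ D=+0.500926-0.098629i

Re=0.5009 Im=-0.0986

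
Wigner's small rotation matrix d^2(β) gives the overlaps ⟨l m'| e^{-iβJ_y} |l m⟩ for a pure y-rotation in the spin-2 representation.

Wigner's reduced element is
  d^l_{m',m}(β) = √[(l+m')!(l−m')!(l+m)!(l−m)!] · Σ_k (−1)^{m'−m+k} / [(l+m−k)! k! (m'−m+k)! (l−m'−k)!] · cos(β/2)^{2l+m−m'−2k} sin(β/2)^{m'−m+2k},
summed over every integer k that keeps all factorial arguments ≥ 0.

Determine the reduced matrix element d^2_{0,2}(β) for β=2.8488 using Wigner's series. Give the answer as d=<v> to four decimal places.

d=0.0510

d^2_{0,2}(β=2.8488) via Wigner's sum:
c=cos(2.8488/2)=0.145874, s=sin(2.8488/2)=0.989303; N=√[2·2·24·1]=9.797959
k: max(0,(2)−(0))=2 … min(2+(2),2−(0))=2
  k=2: (−1)^0·9.7980/(4)·0.1459^2·0.9893^2 = +0.051014
d^2_{0,2}(2.8488) = +0.051014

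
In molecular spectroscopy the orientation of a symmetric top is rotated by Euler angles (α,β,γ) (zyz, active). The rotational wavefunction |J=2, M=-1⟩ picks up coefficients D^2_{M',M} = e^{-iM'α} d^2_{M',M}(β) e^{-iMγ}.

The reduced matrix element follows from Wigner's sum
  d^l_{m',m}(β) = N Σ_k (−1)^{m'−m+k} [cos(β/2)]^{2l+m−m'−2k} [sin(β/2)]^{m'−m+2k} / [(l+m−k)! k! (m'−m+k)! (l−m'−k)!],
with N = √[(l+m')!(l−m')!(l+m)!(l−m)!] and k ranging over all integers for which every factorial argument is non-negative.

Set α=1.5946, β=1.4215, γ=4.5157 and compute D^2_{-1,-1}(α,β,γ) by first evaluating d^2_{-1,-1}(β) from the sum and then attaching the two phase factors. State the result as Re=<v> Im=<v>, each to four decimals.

Re=-0.3975 Im=0.0694

D^2_{-1,-1}(1.5946,1.4215,4.5157) = e^{-i·-1·1.5946}·d^2_{-1,-1}(1.4215)·e^{-i·-1·4.5157}. Compute d first:
With c≡cos(β/2)=0.757873 and s≡sin(β/2)=0.652402, N=[1·6·1·6]^{1/2}=6.000000
The bounds max(0,m−m')=0 and min(l+m,l−m')=1 give 2 terms
  k=0: (−1)^0·6.0000/(6)·0.7579^4·0.6524^0 = +0.329902
  k=1: (−1)^1·6.0000/(2)·0.7579^2·0.6524^2 = -0.733407
d^2_{-1,-1}(1.4215) = +0.329902 -0.733407 = -0.403505
D = (-0.023801+0.999717i)·(-0.403505)·(-0.195423-0.980719i) = -0.397489+0.069413i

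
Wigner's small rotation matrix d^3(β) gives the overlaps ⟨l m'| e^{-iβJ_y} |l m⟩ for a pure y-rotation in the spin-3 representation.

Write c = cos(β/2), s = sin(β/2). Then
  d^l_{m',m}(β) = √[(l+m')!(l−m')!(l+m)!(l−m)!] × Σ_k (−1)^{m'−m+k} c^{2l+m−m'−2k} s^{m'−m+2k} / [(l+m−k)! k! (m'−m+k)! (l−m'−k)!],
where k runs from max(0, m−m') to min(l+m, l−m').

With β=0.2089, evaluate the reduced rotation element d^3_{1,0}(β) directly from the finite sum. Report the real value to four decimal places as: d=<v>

d^3_{1,0}(β=0.2089) via Wigner's sum:
Half-angle: c=0.994550, s=0.104260. N=√(24·2·6·6)=41.569219
k∈{0,1,2} keeps every argument non-negative
  k=0: (−1)^1·41.5692/(12)·0.9946^5·0.1043^1 = -0.351433
  k=1: (−1)^2·41.5692/(4)·0.9946^3·0.1043^3 = +0.011586
  k=2: (−1)^3·41.5692/(12)·0.9946^1·0.1043^5 = -0.000042
d^3_{1,0}(0.2089) = -0.351433 +0.011586 -0.000042 = -0.339889

d=-0.3399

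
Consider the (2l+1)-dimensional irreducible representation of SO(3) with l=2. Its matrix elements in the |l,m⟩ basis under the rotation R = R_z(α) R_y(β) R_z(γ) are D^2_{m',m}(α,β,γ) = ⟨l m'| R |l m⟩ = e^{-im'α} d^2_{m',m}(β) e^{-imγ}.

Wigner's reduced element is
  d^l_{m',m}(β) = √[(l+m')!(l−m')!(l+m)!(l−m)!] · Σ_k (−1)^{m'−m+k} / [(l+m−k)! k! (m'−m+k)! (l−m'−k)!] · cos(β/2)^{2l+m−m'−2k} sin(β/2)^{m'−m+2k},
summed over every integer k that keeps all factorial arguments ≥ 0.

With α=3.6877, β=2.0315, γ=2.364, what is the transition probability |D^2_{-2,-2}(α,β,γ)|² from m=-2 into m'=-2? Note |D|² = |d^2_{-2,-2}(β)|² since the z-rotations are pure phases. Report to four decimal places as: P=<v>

First d^2_{-2,-2}(β=2.0315), then the phase factors e^{-i(-2)α} and e^{-i(-2)γ}:
With c≡cos(β/2)=0.526983 and s≡sin(β/2)=0.849876, N=[1·24·1·24]^{1/2}=24.000000
Admissible k: 0..0 (factorial args all ≥0)
  k=0: (−1)^0·24.0000/(24)·0.5270^4·0.8499^0 = +0.077123
d^2_{-2,-2}(2.0315) = +0.077123
|D^2_{-2,-2}|² = |d^2_{-2,-2}(β)|² = (+0.077123)² = 0.005948 (the z-rotation phases have unit modulus)

P=0.0059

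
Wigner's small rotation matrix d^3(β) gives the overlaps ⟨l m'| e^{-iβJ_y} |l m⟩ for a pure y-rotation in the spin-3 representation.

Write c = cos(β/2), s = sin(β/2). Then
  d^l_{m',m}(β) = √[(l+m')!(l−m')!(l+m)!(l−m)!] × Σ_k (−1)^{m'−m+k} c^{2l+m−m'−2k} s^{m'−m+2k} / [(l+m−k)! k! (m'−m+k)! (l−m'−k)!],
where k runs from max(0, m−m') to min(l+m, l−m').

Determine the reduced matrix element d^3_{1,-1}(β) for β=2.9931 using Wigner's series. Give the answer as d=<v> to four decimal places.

d=0.9402

d^3_{1,-1}(β=2.9931) via Wigner's sum:
Half-angle: c=0.074178, s=0.997245. N=√(24·2·2·24)=48.000000
The bounds max(0,m−m')=0 and min(l+m,l−m')=2 give 3 terms
  k=0: (−1)^2·48.0000/(8)·0.0742^4·0.9972^2 = +0.000181
  k=1: (−1)^3·48.0000/(6)·0.0742^2·0.9972^4 = -0.043536
  k=2: (−1)^4·48.0000/(48)·0.0742^0·0.9972^6 = +0.983583
d^3_{1,-1}(2.9931) = +0.000181 -0.043536 +0.983583 = +0.940228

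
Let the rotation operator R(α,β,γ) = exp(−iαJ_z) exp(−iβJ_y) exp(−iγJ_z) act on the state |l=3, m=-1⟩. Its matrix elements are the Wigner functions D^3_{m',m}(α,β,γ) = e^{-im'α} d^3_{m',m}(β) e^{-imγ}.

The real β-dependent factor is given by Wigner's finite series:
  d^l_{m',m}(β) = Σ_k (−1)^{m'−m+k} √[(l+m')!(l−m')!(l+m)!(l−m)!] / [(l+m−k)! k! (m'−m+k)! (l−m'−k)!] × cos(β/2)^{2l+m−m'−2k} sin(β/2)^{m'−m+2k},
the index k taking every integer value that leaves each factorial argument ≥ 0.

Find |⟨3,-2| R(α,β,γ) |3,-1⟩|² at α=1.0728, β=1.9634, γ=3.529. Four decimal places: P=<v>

P=0.2345

D^3_{-2,-1}(1.0728,1.9634,3.529) = e^{-i·-2·1.0728}·d^3_{-2,-1}(1.9634)·e^{-i·-1·3.529}. Compute d first:
c=cos(1.9634/2)=0.555610, s=sin(1.9634/2)=0.831443; N=√[1·120·2·24]=75.894664
The bounds max(0,m−m')=1 and min(l+m,l−m')=2 give 2 terms
  k=1: (−1)^0·75.8947/(24)·0.5556^5·0.8314^1 = +0.139214
  k=2: (−1)^1·75.8947/(12)·0.5556^3·0.8314^3 = -0.623502
d^3_{-2,-1}(1.9634) = +0.139214 -0.623502 = -0.484288
|D^3_{-2,-1}|² = |d^3_{-2,-1}(β)|² = (-0.484288)² = 0.234535 (the z-rotation phases have unit modulus)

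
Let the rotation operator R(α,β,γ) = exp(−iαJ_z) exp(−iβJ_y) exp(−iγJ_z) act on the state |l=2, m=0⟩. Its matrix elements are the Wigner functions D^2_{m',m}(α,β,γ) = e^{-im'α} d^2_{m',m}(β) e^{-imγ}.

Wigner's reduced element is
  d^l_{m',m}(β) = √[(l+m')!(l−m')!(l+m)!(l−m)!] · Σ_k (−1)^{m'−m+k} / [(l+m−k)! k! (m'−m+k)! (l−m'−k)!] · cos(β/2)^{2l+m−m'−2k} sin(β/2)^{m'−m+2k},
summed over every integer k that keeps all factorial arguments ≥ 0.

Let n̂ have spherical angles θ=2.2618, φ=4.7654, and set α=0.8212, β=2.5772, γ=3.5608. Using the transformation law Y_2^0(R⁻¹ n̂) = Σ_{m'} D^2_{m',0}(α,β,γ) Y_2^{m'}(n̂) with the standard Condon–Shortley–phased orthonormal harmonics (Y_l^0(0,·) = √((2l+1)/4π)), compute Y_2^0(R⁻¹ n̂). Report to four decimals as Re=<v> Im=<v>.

Re=-0.2553 Im=0.0000

Need the full column D^2_{m',0} for m'=−2..2 at α=0.8212, β=2.5772, γ=3.5608.
cos(β/2)=0.278466, sin(β/2)=0.960446
d^2_{-2,0}: single k=2 term ⇒ +0.175213;  D = -0.012535+0.174764i
d^2_{-1,0}: k∈[1..2] ⇒ +0.050800 -0.604319 = -0.553519;  D = -0.377137-0.405156i
d^2_{0,0}: k∈[0..2] ⇒ +0.006013 -0.286121 +0.850927 = +0.570819;  D = +0.570819+0.000000i
d^2_{1,0}: k∈[0..1] ⇒ -0.050800 +0.604319 = +0.553519;  D = +0.377137-0.405156i
d^2_{2,0}: single k=0 term ⇒ +0.175213;  D = -0.012535-0.174764i
Y_2^{m'}(θ=2.2618,φ=4.7654) and Σ D·Y over m':
  (-0.0125+0.1748i)·(-0.2281+0.0243i)  (-0.3771-0.4052i)·(-0.0201-0.3789i)  (+0.5708+0.0000i)·(+0.0689+0.0000i)  (+0.3771-0.4052i)·(+0.0201-0.3789i)  (-0.0125-0.1748i)·(-0.2281-0.0243i)
Y_2^0(R⁻¹ n̂) = -0.255276+0.000000i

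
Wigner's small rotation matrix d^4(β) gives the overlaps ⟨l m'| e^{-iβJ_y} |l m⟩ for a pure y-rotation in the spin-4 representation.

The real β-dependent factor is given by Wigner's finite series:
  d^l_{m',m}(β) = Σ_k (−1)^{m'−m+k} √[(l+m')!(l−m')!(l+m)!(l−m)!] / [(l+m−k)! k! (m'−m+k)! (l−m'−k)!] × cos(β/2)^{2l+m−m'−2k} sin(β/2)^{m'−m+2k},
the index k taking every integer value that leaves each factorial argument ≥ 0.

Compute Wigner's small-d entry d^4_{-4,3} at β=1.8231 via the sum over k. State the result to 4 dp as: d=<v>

d^4_{-4,3}(β=1.8231) via Wigner's sum:
Half-angle: c=0.612521, s=0.790454. N=√(1·40320·5040·1)=14255.272709
k∈{7} keeps every argument non-negative
  k=7: (−1)^0·14255.2727/(5040)·0.6125^1·0.7905^7 = +0.334043
d^4_{-4,3}(1.8231) = +0.334043

d=0.3340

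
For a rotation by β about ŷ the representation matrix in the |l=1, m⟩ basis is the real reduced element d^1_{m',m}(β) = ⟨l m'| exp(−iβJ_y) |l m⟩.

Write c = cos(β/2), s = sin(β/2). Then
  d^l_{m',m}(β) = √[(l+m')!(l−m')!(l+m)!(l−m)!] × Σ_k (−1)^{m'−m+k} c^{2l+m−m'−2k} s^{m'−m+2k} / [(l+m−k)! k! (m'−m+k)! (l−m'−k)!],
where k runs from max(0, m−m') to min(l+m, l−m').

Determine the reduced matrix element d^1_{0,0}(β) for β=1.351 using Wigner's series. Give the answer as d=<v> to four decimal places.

d^1_{0,0}(β=1.351) via Wigner's sum:
c=cos(1.351/2)=0.780394, s=sin(1.351/2)=0.625288; N=√[1·1·1·1]=1.000000
k: max(0,(0)−(0))=0 … min(1+(0),1−(0))=1
  k=0: (−1)^0·1.0000/(1)·0.7804^2·0.6253^0 = +0.609015
  k=1: (−1)^1·1.0000/(1)·0.7804^0·0.6253^2 = -0.390985
d^1_{0,0}(1.351) = +0.609015 -0.390985 = +0.218031

d=0.2180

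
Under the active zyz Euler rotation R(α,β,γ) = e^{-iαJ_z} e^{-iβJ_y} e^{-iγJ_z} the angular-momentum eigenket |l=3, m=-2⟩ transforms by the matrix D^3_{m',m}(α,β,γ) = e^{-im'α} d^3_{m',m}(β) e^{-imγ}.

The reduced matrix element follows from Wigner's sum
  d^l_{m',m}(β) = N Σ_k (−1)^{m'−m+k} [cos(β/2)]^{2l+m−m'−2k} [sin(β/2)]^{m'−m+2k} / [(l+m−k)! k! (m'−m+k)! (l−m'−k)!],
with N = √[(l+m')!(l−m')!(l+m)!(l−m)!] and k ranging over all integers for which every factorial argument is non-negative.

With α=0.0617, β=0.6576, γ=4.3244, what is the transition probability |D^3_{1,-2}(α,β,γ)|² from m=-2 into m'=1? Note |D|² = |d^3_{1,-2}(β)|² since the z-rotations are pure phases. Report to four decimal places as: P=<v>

P=0.0289

D^3_{1,-2}(0.0617,0.6576,4.3244) = e^{-i·1·0.0617}·d^3_{1,-2}(0.6576)·e^{-i·-2·4.3244}. Compute d first:
With c≡cos(β/2)=0.946431 and s≡sin(β/2)=0.322908, N=[24·2·1·120]^{1/2}=75.894664
The bounds max(0,m−m')=0 and min(l+m,l−m')=1 give 2 terms
  k=0: (−1)^3·75.8947/(12)·0.9464^3·0.3229^3 = -0.180522
  k=1: (−1)^4·75.8947/(24)·0.9464^1·0.3229^5 = +0.010507
d^3_{1,-2}(0.6576) = -0.180522 +0.010507 = -0.170015
|D^3_{1,-2}|² = |d^3_{1,-2}(β)|² = (-0.170015)² = 0.028905 (the z-rotation phases have unit modulus)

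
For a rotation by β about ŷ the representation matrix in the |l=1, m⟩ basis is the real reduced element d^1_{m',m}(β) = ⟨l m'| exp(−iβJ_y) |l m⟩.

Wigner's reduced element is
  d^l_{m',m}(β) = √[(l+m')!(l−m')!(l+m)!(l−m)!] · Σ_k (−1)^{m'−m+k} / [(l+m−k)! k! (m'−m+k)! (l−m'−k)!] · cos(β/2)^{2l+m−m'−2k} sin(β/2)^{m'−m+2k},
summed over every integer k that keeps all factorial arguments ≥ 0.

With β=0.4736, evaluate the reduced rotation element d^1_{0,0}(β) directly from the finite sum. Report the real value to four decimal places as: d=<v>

d=0.8899

d^1_{0,0}(β=0.4736) via Wigner's sum:
Half-angle: c=0.972094, s=0.234593. N=√(1·1·1·1)=1.000000
Admissible k: 0..1 (factorial args all ≥0)
  k=0: (−1)^0·1.0000/(1)·0.9721^2·0.2346^0 = +0.944966
  k=1: (−1)^1·1.0000/(1)·0.9721^0·0.2346^2 = -0.055034
d^1_{0,0}(0.4736) = +0.944966 -0.055034 = +0.889932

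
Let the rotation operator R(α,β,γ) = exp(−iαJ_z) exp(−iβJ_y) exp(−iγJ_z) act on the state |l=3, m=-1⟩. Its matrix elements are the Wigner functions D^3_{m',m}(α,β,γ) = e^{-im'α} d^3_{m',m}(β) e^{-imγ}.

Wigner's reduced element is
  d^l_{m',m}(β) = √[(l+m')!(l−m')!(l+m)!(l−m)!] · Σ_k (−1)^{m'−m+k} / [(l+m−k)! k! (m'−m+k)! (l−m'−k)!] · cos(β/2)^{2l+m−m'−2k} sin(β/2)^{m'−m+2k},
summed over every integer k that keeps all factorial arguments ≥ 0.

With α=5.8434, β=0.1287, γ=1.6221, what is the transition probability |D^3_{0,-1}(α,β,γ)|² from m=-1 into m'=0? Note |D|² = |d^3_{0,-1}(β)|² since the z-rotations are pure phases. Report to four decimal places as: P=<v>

D^3_{0,-1}(5.8434,0.1287,1.6221) = e^{-i·0·5.8434}·d^3_{0,-1}(0.1287)·e^{-i·-1·1.6221}. Compute d first:
c=cos(0.1287/2)=0.997930, s=sin(0.1287/2)=0.064306; N=√[6·6·2·24]=41.569219
The bounds max(0,m−m')=0 and min(l+m,l−m')=2 give 3 terms
  k=0: (−1)^1·41.5692/(12)·0.9979^5·0.0643^1 = -0.220465
  k=1: (−1)^2·41.5692/(4)·0.9979^3·0.0643^3 = +0.002746
  k=2: (−1)^3·41.5692/(12)·0.9979^1·0.0643^5 = -0.000004
d^3_{0,-1}(0.1287) = -0.220465 +0.002746 -0.000004 = -0.217723
|D^3_{0,-1}|² = |d^3_{0,-1}(β)|² = (-0.217723)² = 0.047403 (the z-rotation phases have unit modulus)

P=0.0474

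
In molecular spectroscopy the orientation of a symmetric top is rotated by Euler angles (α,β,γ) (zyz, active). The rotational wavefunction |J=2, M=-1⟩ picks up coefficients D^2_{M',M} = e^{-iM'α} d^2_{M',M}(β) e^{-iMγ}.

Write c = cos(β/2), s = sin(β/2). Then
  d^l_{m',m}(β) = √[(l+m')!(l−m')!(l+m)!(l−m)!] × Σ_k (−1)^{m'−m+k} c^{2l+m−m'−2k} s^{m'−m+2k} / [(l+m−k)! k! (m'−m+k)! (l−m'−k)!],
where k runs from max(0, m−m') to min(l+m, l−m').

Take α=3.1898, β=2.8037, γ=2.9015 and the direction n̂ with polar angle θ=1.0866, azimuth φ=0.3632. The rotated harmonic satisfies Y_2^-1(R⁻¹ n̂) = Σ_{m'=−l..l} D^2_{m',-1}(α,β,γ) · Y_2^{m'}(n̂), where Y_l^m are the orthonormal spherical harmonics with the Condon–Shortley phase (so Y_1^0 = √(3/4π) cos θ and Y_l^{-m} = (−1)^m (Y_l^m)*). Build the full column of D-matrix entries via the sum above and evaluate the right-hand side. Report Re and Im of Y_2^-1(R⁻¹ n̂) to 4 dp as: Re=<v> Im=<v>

Re=0.3808 Im=0.0634

Need the full column D^2_{m',-1} for m'=−2..2 at α=3.1898, β=2.8037, γ=2.9015.
cos(β/2)=0.168144, sin(β/2)=0.985762
d^2_{-2,-1}: single k=1 term ⇒ +0.009372;  D = -0.009276+0.001342i
d^2_{-1,-1}: k∈[0..1] ⇒ +0.000799 -0.082419 = -0.081620;  D = -0.080122+0.015566i
d^2_{0,-1}: k∈[0..1] ⇒ -0.011479 +0.394524 = +0.383045;  D = -0.372058+0.091085i
d^2_{1,-1}: k∈[0..1] ⇒ +0.082419 -0.944255 = -0.861836;  D = -0.826267+0.245040i
d^2_{2,-1}: single k=0 term ⇒ -0.322127;  D = +0.304060-0.106364i
Y_2^{m'}(θ=1.0866,φ=0.3632) and Σ D·Y over m':
  (-0.0093+0.0013i)·(+0.2262-0.2010i)  (-0.0801+0.0156i)·(+0.2975-0.1131i)  (-0.3721+0.0911i)·(-0.1104+0.0000i)  (-0.8263+0.2450i)·(-0.2975-0.1131i)  (+0.3041-0.1064i)·(+0.2262+0.2010i)
Y_2^-1(R⁻¹ n̂) = +0.380846+0.063378i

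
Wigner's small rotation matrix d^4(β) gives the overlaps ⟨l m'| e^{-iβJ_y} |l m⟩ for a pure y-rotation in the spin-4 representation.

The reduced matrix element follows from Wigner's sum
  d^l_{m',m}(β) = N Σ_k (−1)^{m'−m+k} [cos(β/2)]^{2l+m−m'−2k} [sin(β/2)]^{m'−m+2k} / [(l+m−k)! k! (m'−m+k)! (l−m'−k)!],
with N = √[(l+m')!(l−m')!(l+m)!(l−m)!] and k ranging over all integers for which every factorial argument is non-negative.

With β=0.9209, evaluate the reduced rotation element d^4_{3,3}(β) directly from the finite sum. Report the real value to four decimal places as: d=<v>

d=-0.2996

d^4_{3,3}(β=0.9209) via Wigner's sum:
c=cos(0.9209/2)=0.895853, s=sin(0.9209/2)=0.444351; N=√[5040·1·5040·1]=5040.000000
The bounds max(0,m−m')=0 and min(l+m,l−m')=1 give 2 terms
  k=0: (−1)^0·5040.0000/(5040)·0.8959^8·0.4444^0 = +0.414851
  k=1: (−1)^1·5040.0000/(720)·0.8959^6·0.4444^2 = -0.714448
d^4_{3,3}(0.9209) = +0.414851 -0.714448 = -0.299596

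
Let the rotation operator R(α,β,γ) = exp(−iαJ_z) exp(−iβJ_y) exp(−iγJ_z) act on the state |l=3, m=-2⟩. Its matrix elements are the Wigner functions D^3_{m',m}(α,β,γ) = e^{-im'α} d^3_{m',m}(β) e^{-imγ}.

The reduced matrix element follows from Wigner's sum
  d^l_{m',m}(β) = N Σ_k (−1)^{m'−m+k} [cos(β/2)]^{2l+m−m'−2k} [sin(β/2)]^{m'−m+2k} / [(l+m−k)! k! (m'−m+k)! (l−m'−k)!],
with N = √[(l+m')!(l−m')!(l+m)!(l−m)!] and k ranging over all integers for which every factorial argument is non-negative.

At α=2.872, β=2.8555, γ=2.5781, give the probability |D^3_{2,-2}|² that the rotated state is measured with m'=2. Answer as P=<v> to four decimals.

P=0.7102

Split into d^3_{2,-2}(β=2.8555) × two z-phases.
Half-angle: c=0.142559, s=0.989786. N=√(120·1·1·120)=120.000000
The bounds max(0,m−m')=0 and min(l+m,l−m')=1 give 2 terms
  k=0: (−1)^4·120.0000/(24)·0.1426^2·0.9898^4 = +0.097527
  k=1: (−1)^5·120.0000/(120)·0.1426^0·0.9898^6 = -0.940261
d^3_{2,-2}(2.8555) = +0.097527 -0.940261 = -0.842734
|D^3_{2,-2}|² = |d^3_{2,-2}(β)|² = (-0.842734)² = 0.710201 (the z-rotation phases have unit modulus)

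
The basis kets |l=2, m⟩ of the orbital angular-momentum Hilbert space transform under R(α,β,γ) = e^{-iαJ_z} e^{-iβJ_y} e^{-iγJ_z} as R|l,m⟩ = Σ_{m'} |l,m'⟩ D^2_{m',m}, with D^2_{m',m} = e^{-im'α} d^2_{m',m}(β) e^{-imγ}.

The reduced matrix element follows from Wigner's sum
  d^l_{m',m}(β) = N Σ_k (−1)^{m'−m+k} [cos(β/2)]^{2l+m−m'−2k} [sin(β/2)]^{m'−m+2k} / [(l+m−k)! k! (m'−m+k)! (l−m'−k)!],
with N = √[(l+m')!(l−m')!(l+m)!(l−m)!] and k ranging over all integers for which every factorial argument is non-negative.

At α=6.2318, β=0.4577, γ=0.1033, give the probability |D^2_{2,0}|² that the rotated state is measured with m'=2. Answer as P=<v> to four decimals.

P=0.0143

D^2_{2,0}(6.2318,0.4577,0.1033) = e^{-i·2·6.2318}·d^2_{2,0}(0.4577)·e^{-i·0·0.1033}. Compute d first:
Half-angle: c=0.973928, s=0.226858. N=√(24·1·2·2)=9.797959
k: max(0,(0)−(2))=0 … min(2+(0),2−(2))=0
  k=0: (−1)^2·9.7980/(4)·0.9739^2·0.2269^2 = +0.119574
d^2_{2,0}(0.4577) = +0.119574
|D^2_{2,0}|² = |d^2_{2,0}(β)|² = (+0.119574)² = 0.014298 (the z-rotation phases have unit modulus)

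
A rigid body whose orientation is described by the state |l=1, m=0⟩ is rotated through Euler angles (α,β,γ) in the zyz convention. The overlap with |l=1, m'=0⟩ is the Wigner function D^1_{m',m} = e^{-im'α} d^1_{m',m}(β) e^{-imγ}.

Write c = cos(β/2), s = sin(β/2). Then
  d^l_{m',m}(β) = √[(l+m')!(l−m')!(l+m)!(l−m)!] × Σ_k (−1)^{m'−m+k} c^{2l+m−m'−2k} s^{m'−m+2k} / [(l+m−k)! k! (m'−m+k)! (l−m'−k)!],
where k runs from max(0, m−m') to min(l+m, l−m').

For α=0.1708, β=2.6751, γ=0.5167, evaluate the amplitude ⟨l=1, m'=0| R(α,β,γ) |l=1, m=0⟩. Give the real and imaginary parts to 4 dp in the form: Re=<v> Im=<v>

First d^1_{0,0}(β=2.6751), then the phase factors e^{-i(0)α} and e^{-i(0)γ}:
Half-angle: c=0.231137, s=0.972921. N=√(1·1·1·1)=1.000000
k: max(0,(0)−(0))=0 … min(1+(0),1−(0))=1
  k=0: (−1)^0·1.0000/(1)·0.2311^2·0.9729^0 = +0.053424
  k=1: (−1)^1·1.0000/(1)·0.2311^0·0.9729^2 = -0.946576
d^1_{0,0}(2.6751) = +0.053424 -0.946576 = -0.893151
Phases: e^{-i·(0)·0.1708}=+1.000000+0.000000i, e^{-i·(0)·0.5167}=+1.000000+0.000000i ⇒ D=-0.893151+0.000000i

Re=-0.8932 Im=0.0000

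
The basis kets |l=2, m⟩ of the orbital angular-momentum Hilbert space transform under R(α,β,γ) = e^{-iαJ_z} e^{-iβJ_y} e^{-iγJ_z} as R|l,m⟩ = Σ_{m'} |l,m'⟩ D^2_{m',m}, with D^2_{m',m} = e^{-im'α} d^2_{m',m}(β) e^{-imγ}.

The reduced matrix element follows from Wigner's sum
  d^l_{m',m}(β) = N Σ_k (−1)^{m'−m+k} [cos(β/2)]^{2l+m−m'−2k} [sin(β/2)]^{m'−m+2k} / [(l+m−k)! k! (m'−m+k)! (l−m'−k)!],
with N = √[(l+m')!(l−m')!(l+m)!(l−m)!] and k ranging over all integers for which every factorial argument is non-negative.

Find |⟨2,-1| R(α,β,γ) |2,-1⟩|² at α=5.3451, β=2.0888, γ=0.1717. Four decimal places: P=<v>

D^2_{-1,-1}(5.3451,2.0888,0.1717) = e^{-i·-1·5.3451}·d^2_{-1,-1}(2.0888)·e^{-i·-1·0.1717}. Compute d first:
Half-angle: c=0.502421, s=0.864623. N=√(1·6·1·6)=6.000000
k∈{0,1} keeps every argument non-negative
  k=0: (−1)^0·6.0000/(6)·0.5024^4·0.8646^0 = +0.063719
  k=1: (−1)^1·6.0000/(2)·0.5024^2·0.8646^2 = -0.566122
d^2_{-1,-1}(2.0888) = +0.063719 -0.566122 = -0.502403
|D^2_{-1,-1}|² = |d^2_{-1,-1}(β)|² = (-0.502403)² = 0.252409 (the z-rotation phases have unit modulus)

P=0.2524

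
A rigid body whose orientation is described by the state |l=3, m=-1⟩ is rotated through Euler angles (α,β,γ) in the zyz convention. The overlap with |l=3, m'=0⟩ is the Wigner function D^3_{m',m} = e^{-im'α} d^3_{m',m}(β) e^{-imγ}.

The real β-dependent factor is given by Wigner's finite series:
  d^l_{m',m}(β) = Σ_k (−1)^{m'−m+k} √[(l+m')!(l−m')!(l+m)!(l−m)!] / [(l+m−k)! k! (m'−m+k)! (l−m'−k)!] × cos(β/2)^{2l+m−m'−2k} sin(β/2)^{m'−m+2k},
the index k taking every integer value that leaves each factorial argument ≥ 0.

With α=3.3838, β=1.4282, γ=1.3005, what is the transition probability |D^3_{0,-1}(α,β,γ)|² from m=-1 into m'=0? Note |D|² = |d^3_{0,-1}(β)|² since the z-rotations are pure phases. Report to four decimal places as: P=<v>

Split into d^3_{0,-1}(β=1.4282) × two z-phases.
With c≡cos(β/2)=0.755683 and s≡sin(β/2)=0.654938, N=[6·6·2·24]^{1/2}=41.569219
Admissible k: 0..2 (factorial args all ≥0)
  k=0: (−1)^1·41.5692/(12)·0.7557^5·0.6549^1 = -0.559099
  k=1: (−1)^2·41.5692/(4)·0.7557^3·0.6549^3 = +1.259884
  k=2: (−1)^3·41.5692/(12)·0.7557^1·0.6549^5 = -0.315449
d^3_{0,-1}(1.4282) = -0.559099 +1.259884 -0.315449 = +0.385335
|D^3_{0,-1}|² = |d^3_{0,-1}(β)|² = (+0.385335)² = 0.148483 (the z-rotation phases have unit modulus)

P=0.1485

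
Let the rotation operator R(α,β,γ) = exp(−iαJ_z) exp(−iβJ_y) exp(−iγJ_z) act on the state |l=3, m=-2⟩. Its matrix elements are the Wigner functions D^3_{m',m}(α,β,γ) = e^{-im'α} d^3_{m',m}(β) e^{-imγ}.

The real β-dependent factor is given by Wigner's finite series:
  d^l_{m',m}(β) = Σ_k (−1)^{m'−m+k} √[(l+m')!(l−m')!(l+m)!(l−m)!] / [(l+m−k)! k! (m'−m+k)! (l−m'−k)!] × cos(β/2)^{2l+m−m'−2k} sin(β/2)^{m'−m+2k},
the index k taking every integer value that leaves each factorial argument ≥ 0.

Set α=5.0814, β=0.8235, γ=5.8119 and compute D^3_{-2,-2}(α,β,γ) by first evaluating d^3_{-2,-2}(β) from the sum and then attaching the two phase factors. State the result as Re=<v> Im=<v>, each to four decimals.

D^3_{-2,-2}(5.0814,0.8235,5.8119) = e^{-i·-2·5.0814}·d^3_{-2,-2}(0.8235)·e^{-i·-2·5.8119}. Compute d first:
Half-angle: c=0.916422, s=0.400214. N=√(1·120·1·120)=120.000000
The bounds max(0,m−m')=0 and min(l+m,l−m')=1 give 2 terms
  k=0: (−1)^0·120.0000/(120)·0.9164^6·0.4002^0 = +0.592342
  k=1: (−1)^1·120.0000/(24)·0.9164^4·0.4002^2 = -0.564853
d^3_{-2,-2}(0.8235) = +0.592342 -0.564853 = +0.027489
Attach z-rotation phases: D = e^{-i(-2)(5.0814)}·(+0.027489)·e^{-i(-2)(5.8119)} = -0.026916+0.005584i

Re=-0.0269 Im=0.0056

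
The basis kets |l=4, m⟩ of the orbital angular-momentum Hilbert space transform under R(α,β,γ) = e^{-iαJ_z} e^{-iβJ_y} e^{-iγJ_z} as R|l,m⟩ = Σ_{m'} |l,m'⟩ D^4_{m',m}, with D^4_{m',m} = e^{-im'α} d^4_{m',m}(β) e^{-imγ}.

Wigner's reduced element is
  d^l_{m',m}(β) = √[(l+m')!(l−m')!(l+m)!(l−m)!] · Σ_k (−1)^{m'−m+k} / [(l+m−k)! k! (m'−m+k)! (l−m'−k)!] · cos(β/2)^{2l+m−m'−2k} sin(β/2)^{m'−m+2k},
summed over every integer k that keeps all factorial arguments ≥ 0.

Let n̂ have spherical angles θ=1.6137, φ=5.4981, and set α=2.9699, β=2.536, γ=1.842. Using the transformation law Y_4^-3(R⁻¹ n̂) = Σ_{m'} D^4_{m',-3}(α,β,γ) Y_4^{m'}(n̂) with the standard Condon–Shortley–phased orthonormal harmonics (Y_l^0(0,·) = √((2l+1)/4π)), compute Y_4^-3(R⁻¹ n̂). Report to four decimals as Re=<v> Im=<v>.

Need the full column D^4_{m',-3} for m'=−4..4 at α=2.9699, β=2.536, γ=1.842.
cos(β/2)=0.298190, sin(β/2)=0.954506
d^4_{-4,-3}: single k=1 term ⇒ +0.000566;  D = +0.000072-0.000561i
d^4_{-3,-3}: k∈[0..1] ⇒ +0.000063 -0.004484 = -0.004421;  D = +0.001300-0.004225i
d^4_{-2,-3}: k∈[0..1] ⇒ -0.000749 +0.023014 = +0.022265;  D = +0.010088-0.019849i
d^4_{-1,-3}: k∈[0..1] ⇒ +0.005084 -0.086818 = -0.081734;  D = +0.048937-0.065465i
d^4_{0,-3}: k∈[0..1] ⇒ -0.024259 +0.248565 = +0.224306;  D = +0.163019-0.154071i
d^4_{1,-3}: k∈[0..1] ⇒ +0.086818 -0.533741 = -0.446923;  D = +0.372484-0.246974i
d^4_{2,-3}: k∈[0..1] ⇒ -0.235809 +0.805396 = +0.569587;  D = +0.521514-0.229026i
d^4_{3,-3}: k∈[0..1] ⇒ +0.470716 -0.689018 = -0.218303;  D = +0.211936-0.052338i
d^4_{4,-3}: single k=0 term ⇒ -0.608822;  D = -0.607314+0.042835i
Y_4^{m'}(θ=1.6137,φ=5.4981) and Σ D·Y over m':
  (+0.0001-0.0006i)·(-0.4409+0.0006i)  (+0.0013-0.0042i)·(+0.0378-0.0379i)  (+0.0101-0.0198i)·(-0.0002-0.3296i)  (+0.0489-0.0655i)·(+0.0428+0.0428i)  (+0.1630-0.1541i)·(+0.3115+0.0000i)  (+0.3725-0.2470i)·(-0.0428+0.0428i)  (+0.5215-0.2290i)·(-0.0002+0.3296i)  (+0.2119-0.0523i)·(-0.0378-0.0379i)  (-0.6073+0.0428i)·(-0.4409-0.0006i)
Y_4^-3(R⁻¹ n̂) = +0.376789+0.121874i

Re=0.3768 Im=0.1219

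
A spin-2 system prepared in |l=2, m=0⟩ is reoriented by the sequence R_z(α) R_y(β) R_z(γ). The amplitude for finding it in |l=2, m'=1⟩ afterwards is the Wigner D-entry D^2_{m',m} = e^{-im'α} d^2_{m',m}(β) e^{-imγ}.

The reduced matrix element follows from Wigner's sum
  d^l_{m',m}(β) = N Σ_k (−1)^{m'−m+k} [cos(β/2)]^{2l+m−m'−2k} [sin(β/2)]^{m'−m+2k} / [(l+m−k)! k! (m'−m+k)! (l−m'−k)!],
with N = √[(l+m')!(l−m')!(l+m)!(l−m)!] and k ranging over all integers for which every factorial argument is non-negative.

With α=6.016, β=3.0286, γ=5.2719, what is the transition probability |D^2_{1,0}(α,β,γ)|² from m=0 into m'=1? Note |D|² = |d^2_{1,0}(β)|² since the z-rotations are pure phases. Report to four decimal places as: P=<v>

First d^2_{1,0}(β=3.0286), then the phase factors e^{-i(1)α} and e^{-i(0)γ}:
Half-angle: c=0.056466, s=0.998405. N=√(6·1·2·2)=4.898979
k∈{0,1} keeps every argument non-negative
  k=0: (−1)^1·4.8990/(2)·0.0565^3·0.9984^1 = -0.000440
  k=1: (−1)^2·4.8990/(2)·0.0565^1·0.9984^3 = +0.137653
d^2_{1,0}(3.0286) = -0.000440 +0.137653 = +0.137212
|D^2_{1,0}|² = |d^2_{1,0}(β)|² = (+0.137212)² = 0.018827 (the z-rotation phases have unit modulus)

P=0.0188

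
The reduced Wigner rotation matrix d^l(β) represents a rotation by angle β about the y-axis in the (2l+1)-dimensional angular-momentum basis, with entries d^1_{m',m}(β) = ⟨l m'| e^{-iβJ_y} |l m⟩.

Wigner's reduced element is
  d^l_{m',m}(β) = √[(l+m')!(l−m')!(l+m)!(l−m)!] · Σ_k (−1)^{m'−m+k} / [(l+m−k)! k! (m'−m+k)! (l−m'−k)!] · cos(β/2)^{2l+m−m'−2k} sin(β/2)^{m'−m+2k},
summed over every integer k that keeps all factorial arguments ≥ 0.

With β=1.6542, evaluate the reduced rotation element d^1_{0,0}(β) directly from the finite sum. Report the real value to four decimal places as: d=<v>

d^1_{0,0}(β=1.6542) via Wigner's sum:
c=cos(1.6542/2)=0.677013, s=sin(1.6542/2)=0.735971; N=√[1·1·1·1]=1.000000
k: max(0,(0)−(0))=0 … min(1+(0),1−(0))=1
  k=0: (−1)^0·1.0000/(1)·0.6770^2·0.7360^0 = +0.458346
  k=1: (−1)^1·1.0000/(1)·0.6770^0·0.7360^2 = -0.541654
d^1_{0,0}(1.6542) = +0.458346 -0.541654 = -0.083307

d=-0.0833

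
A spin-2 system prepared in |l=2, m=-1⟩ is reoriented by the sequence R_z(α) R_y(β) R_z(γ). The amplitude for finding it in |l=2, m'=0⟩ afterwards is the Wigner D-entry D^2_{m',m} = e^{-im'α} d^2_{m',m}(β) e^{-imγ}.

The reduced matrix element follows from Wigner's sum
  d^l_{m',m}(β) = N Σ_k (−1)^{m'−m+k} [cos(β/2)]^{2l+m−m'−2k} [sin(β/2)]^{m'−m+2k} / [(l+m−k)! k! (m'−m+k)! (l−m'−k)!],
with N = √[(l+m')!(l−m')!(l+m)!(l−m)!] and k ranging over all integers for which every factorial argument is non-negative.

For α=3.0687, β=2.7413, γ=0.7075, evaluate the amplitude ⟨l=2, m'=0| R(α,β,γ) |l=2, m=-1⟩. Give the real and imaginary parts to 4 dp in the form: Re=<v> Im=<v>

Re=0.3340 Im=0.2857

D^2_{0,-1}(3.0687,2.7413,0.7075) = e^{-i·0·3.0687}·d^2_{0,-1}(2.7413)·e^{-i·-1·0.7075}. Compute d first:
With c≡cos(β/2)=0.198813 and s≡sin(β/2)=0.980037, N=[2·2·1·6]^{1/2}=4.898979
Admissible k: 0..1 (factorial args all ≥0)
  k=0: (−1)^1·4.8990/(2)·0.1988^3·0.9800^1 = -0.018865
  k=1: (−1)^2·4.8990/(2)·0.1988^1·0.9800^3 = +0.458403
d^2_{0,-1}(2.7413) = -0.018865 +0.458403 = +0.439539
D = (+1.000000+0.000000i)·(+0.439539)·(+0.759989+0.649936i) = +0.334045+0.285672i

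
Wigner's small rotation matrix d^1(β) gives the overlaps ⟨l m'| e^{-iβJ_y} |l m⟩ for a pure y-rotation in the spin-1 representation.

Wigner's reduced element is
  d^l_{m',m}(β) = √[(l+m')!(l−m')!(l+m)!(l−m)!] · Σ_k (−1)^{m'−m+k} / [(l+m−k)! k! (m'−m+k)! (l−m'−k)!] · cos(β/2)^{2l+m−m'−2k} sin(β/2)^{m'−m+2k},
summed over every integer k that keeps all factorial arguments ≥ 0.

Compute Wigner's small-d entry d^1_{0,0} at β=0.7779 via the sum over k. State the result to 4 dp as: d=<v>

d=0.7124

d^1_{0,0}(β=0.7779) via Wigner's sum:
Half-angle: c=0.925308, s=0.379217. N=√(1·1·1·1)=1.000000
k∈{0,1} keeps every argument non-negative
  k=0: (−1)^0·1.0000/(1)·0.9253^2·0.3792^0 = +0.856194
  k=1: (−1)^1·1.0000/(1)·0.9253^0·0.3792^2 = -0.143806
d^1_{0,0}(0.7779) = +0.856194 -0.143806 = +0.712389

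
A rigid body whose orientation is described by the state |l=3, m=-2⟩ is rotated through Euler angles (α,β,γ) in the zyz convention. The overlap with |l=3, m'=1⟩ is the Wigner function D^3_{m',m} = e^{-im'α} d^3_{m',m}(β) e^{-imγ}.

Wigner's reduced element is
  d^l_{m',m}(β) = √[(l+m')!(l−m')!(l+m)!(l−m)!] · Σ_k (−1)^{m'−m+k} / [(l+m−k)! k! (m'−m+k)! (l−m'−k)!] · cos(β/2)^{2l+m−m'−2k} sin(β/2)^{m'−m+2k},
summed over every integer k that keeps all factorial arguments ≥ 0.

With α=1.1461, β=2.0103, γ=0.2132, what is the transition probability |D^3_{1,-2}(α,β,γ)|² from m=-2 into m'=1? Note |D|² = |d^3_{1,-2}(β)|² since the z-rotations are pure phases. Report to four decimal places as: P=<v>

P=0.0199

First d^3_{1,-2}(β=2.0103), then the phase factors e^{-i(1)α} and e^{-i(-2)γ}:
c=cos(2.0103/2)=0.535962, s=sin(2.0103/2)=0.844242; N=√[24·2·1·120]=75.894664
k: max(0,(-2)−(1))=0 … min(3+(-2),3−(1))=1
  k=0: (−1)^3·75.8947/(12)·0.5360^3·0.8442^3 = -0.585912
  k=1: (−1)^4·75.8947/(24)·0.5360^1·0.8442^5 = +0.726891
d^3_{1,-2}(2.0103) = -0.585912 +0.726891 = +0.140979
|D^3_{1,-2}|² = |d^3_{1,-2}(β)|² = (+0.140979)² = 0.019875 (the z-rotation phases have unit modulus)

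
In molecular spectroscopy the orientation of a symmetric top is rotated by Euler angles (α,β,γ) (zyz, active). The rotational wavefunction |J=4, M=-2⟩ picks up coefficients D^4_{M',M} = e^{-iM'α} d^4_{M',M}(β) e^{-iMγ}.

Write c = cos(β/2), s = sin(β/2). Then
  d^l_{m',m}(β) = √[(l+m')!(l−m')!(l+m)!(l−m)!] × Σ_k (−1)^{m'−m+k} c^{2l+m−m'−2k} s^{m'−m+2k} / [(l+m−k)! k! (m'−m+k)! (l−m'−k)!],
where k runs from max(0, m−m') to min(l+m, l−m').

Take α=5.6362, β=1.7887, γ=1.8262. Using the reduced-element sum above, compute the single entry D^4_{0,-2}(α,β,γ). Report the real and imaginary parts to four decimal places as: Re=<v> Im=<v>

Re=0.2212 Im=0.1240

First d^4_{0,-2}(β=1.7887), then the phase factors e^{-i(0)α} and e^{-i(-2)γ}:
c=cos(1.7887/2)=0.626026, s=sin(1.7887/2)=0.779802; N=√[24·24·2·720]=910.735966
k: max(0,(-2)−(0))=0 … min(4+(-2),4−(0))=2
  k=0: (−1)^2·910.7360/(96)·0.6260^6·0.7798^2 = +0.347251
  k=1: (−1)^3·910.7360/(36)·0.6260^4·0.7798^4 = -1.436803
  k=2: (−1)^4·910.7360/(96)·0.6260^2·0.7798^6 = +0.836013
d^4_{0,-2}(1.7887) = +0.347251 -1.436803 +0.836013 = -0.253539
D = (+1.000000+0.000000i)·(-0.253539)·(-0.872350-0.488882i) = +0.221174+0.123950i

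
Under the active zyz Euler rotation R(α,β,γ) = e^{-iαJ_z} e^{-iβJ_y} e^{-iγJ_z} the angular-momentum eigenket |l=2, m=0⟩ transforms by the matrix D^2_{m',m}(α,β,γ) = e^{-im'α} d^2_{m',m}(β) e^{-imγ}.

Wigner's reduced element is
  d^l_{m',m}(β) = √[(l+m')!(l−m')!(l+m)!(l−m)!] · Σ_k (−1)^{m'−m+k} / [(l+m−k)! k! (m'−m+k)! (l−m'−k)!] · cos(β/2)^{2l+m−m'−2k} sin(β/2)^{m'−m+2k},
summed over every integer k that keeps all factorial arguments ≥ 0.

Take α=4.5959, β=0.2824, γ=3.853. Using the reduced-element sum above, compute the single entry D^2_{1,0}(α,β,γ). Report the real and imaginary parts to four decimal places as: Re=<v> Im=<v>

Re=0.0381 Im=-0.3255

D^2_{1,0}(4.5959,0.2824,3.853) = e^{-i·1·4.5959}·d^2_{1,0}(0.2824)·e^{-i·0·3.853}. Compute d first:
With c≡cos(β/2)=0.990048 and s≡sin(β/2)=0.140731, N=[6·1·2·2]^{1/2}=4.898979
Admissible k: 0..1 (factorial args all ≥0)
  k=0: (−1)^1·4.8990/(2)·0.9900^3·0.1407^1 = -0.334530
  k=1: (−1)^2·4.8990/(2)·0.9900^1·0.1407^3 = +0.006759
d^2_{1,0}(0.2824) = -0.334530 +0.006759 = -0.327770
Phases: e^{-i·(1)·4.5959}=-0.116226+0.993223i, e^{-i·(0)·3.853}=+1.000000+0.000000i ⇒ D=+0.038095-0.325549i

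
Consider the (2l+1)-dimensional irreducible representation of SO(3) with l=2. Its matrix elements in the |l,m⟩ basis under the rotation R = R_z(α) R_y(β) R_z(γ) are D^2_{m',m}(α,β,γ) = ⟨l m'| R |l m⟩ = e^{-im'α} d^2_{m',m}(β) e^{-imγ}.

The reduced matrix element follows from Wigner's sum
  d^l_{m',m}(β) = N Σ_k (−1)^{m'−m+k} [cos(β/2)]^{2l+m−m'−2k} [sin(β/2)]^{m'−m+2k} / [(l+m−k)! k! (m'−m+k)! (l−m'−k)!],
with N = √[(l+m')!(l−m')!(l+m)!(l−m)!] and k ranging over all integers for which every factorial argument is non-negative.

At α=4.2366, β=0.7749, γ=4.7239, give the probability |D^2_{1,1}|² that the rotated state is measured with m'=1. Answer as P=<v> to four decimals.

First d^2_{1,1}(β=0.7749), then the phase factors e^{-i(1)α} and e^{-i(1)γ}:
c=cos(0.7749/2)=0.925876, s=sin(0.7749/2)=0.377829; N=√[6·1·6·1]=6.000000
Admissible k: 0..1 (factorial args all ≥0)
  k=0: (−1)^0·6.0000/(6)·0.9259^4·0.3778^0 = +0.734870
  k=1: (−1)^1·6.0000/(2)·0.9259^2·0.3778^2 = -0.367127
d^2_{1,1}(0.7749) = +0.734870 -0.367127 = +0.367743
|D^2_{1,1}|² = |d^2_{1,1}(β)|² = (+0.367743)² = 0.135235 (the z-rotation phases have unit modulus)

P=0.1352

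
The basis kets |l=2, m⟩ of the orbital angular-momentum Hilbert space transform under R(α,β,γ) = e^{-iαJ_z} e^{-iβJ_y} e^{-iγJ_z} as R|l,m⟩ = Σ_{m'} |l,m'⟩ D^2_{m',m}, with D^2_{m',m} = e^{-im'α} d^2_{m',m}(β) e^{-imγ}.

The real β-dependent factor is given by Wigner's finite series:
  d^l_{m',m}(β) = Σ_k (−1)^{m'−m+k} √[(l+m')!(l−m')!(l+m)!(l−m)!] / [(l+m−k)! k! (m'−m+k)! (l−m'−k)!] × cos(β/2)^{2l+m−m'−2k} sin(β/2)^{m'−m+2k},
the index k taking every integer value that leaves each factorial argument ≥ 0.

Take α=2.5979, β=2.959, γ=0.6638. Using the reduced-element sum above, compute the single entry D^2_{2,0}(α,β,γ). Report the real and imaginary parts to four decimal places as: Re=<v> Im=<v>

First d^2_{2,0}(β=2.959), then the phase factors e^{-i(2)α} and e^{-i(0)γ}:
Half-angle: c=0.091170, s=0.995835. N=√(24·1·2·2)=9.797959
k∈{0} keeps every argument non-negative
  k=0: (−1)^2·9.7980/(4)·0.0912^2·0.9958^2 = +0.020191
d^2_{2,0}(2.959) = +0.020191
Attach z-rotation phases: D = e^{-i(2)(2.5979)}·(+0.020191)·e^{-i(0)(0.6638)} = +0.009385+0.017877i

Re=0.0094 Im=0.0179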